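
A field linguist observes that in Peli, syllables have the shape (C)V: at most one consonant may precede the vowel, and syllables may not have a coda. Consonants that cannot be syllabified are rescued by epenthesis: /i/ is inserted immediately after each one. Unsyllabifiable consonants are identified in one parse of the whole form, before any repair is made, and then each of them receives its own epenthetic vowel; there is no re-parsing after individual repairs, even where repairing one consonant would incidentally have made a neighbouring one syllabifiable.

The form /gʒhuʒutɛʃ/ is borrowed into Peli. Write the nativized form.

Under (C)V, the unsyllabifiable consonants are /g/, /ʒ/, /ʃ/ (no codas are permitted; onsets are limited to one consonant).
Inserting the epenthetic vowel yields /g/ → /gi/, /ʒ/ → /ʒi/, /ʃ/ → /ʃi/.

giʒihuʒutɛʃi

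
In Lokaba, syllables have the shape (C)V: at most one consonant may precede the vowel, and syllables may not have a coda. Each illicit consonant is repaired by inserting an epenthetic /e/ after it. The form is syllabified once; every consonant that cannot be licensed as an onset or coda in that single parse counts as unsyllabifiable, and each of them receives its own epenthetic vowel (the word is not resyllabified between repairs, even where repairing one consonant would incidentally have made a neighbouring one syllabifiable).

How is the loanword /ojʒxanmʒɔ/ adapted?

Syllabifying with onset maximization leaves /j/, /ʒ/, /n/, /m/ stranded (no codas are permitted; onsets are limited to one consonant).
Epenthesis after each stranded consonant: /j/ → /je/, /ʒ/ → /ʒe/, /n/ → /ne/, /m/ → /me/.

ojeʒexanemeʒɔ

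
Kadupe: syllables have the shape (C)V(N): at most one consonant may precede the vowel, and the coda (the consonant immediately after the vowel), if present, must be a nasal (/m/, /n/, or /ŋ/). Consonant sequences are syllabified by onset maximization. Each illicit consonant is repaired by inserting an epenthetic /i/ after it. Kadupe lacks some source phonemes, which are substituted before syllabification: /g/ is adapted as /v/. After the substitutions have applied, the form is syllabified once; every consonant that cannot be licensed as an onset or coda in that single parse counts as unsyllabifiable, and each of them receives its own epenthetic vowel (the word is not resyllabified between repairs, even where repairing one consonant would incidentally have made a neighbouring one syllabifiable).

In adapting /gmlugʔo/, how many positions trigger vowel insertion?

3

After substitution the input is /vmluvʔo/.
The unsyllabifiable consonants are /v/, /m/, /v/; each receives one epenthetic vowel.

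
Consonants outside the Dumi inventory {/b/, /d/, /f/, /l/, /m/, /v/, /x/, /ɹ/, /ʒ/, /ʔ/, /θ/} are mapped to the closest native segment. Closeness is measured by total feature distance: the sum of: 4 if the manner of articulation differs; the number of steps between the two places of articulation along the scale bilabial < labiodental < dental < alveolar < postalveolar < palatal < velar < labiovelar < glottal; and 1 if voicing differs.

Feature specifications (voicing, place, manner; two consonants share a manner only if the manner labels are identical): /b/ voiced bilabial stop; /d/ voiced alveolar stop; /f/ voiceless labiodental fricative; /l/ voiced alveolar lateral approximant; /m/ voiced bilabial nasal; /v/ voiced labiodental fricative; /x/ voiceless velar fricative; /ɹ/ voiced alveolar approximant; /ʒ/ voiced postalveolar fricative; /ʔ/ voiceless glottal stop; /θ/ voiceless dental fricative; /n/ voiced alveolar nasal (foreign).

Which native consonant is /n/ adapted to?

/m/ is closest: same manner (nasal), place distance 3 (alveolar→bilabial), same voicing; total 3. Next closest is /d/ at distance 4.

m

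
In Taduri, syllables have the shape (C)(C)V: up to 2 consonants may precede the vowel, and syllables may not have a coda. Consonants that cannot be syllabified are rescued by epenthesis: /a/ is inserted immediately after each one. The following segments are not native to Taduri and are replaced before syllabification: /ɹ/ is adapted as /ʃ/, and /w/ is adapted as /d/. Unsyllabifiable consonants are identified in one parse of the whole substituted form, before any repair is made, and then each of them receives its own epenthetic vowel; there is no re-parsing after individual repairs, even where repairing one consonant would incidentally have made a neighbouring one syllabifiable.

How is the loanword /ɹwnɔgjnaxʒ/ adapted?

Substitution: /ɹ/ → /ʃ/, /w/ → /d/, giving /ʃdnɔgjnaxʒ/.
The consonants /ʃ/, /g/, /x/, /ʒ/ cannot be parsed into a legal (C)(C)V syllable (no codas are permitted; onsets may contain at most 2 consonants).
Each unlicensed consonant becomes the onset of a new syllable: /ʃ/ → /ʃa/, /g/ → /ga/, /x/ → /xa/, /ʒ/ → /ʒa/.

ʃadnɔgajnaxaʒa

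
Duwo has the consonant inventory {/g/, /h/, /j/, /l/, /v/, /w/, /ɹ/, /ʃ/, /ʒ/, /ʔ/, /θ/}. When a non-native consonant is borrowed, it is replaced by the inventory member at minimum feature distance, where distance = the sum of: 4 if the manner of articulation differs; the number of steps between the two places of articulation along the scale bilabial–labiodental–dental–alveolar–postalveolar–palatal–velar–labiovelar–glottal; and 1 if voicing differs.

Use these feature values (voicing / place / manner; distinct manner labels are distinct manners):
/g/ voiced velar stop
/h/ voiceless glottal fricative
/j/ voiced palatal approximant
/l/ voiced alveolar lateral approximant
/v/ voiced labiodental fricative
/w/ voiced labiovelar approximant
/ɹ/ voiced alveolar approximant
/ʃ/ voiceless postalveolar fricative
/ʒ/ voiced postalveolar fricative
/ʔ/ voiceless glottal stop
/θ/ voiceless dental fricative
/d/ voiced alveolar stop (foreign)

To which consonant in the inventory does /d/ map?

g

/g/ is closest: same manner (stop), place distance 3 (alveolar→velar), same voicing; total 3. Next closest is /l/ at distance 4.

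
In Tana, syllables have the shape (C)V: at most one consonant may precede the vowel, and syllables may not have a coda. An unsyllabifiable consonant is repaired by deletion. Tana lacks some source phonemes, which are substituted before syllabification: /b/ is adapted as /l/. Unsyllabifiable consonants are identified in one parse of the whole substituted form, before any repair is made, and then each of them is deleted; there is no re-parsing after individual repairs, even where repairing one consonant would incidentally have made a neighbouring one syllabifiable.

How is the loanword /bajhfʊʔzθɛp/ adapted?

lafʊθɛ

Substitution: /b/ → /l/, giving /lajhfʊʔzθɛp/.
Syllabifying with onset maximization leaves /j/, /h/, /ʔ/, /z/, /p/ stranded (no codas are permitted; onsets are limited to one consonant).
Deleting the stranded consonants removes /j/, /h/, /ʔ/, /z/, /p/.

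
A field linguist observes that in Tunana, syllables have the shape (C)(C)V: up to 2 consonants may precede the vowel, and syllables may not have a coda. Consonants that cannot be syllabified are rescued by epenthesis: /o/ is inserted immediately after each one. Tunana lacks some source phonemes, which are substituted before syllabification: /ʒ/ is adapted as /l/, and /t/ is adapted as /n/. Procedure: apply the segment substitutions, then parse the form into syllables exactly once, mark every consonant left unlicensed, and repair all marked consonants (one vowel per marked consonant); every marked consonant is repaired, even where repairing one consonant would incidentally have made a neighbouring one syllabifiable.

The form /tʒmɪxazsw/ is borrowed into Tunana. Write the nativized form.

Substitution: /t/ → /n/, /ʒ/ → /l/, giving /nlmɪxazsw/.
Syllabifying with onset maximization leaves /n/, /z/, /s/, /w/ stranded (no codas are permitted; onsets may contain at most 2 consonants).
Inserting the epenthetic vowel yields /n/ → /no/, /z/ → /zo/, /s/ → /so/, /w/ → /wo/.

nolmɪxazosowo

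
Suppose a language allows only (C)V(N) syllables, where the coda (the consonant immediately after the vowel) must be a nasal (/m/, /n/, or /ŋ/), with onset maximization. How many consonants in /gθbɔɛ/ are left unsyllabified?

The consonants /g/, /θ/ cannot be parsed into a legal (C)V(N) syllable (only a nasal (/m/, /n/, or /ŋ/) is licensed in coda position; onsets are limited to one consonant).

2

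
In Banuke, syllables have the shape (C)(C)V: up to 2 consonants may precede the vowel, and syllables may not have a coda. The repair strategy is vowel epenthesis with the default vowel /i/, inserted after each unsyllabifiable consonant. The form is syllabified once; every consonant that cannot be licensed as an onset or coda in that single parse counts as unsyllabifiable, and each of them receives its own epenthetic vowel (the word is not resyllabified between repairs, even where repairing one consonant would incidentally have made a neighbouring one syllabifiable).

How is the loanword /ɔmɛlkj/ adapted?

ɔmɛlikiji

Under (C)(C)V, the unsyllabifiable consonants are /l/, /k/, /j/ (no codas are permitted; onsets may contain at most 2 consonants).
Inserting the epenthetic vowel yields /l/ → /li/, /k/ → /ki/, /j/ → /ji/.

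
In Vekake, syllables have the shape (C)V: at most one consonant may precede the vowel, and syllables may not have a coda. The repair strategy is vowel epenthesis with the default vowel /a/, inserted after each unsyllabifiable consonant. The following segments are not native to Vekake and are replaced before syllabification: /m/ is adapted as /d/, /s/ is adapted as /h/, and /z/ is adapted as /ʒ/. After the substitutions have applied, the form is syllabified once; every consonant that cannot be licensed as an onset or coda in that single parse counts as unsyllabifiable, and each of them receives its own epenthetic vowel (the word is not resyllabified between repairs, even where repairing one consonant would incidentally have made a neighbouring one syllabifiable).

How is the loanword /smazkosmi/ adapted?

hadaʒakohadi

Substitution: /s/ → /h/, /m/ → /d/, /z/ → /ʒ/, giving /hdaʒkohdi/.
The consonants /h/, /ʒ/, /h/ cannot be parsed into a legal (C)V syllable (no codas are permitted; onsets are limited to one consonant).
Inserting the epenthetic vowel yields /h/ → /ha/, /ʒ/ → /ʒa/, /h/ → /ha/.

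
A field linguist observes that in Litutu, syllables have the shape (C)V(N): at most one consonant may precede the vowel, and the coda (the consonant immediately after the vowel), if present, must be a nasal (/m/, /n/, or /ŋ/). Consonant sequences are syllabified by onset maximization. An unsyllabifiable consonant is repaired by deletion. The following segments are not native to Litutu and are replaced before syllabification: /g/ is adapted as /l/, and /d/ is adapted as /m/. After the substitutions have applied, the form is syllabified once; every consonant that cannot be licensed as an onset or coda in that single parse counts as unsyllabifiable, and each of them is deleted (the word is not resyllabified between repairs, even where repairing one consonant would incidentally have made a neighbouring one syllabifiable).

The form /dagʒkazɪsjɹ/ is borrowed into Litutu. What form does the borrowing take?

Substitution: /d/ → /m/, /g/ → /l/, giving /malʒkazɪsjɹ/.
Under (C)V(N), the unsyllabifiable consonants are /l/, /ʒ/, /s/, /j/, /ɹ/ (only a nasal (/m/, /n/, or /ŋ/) is licensed in coda position; onsets are limited to one consonant).
Deletion applies to /l/, /ʒ/, /s/, /j/, /ɹ/.

makazɪ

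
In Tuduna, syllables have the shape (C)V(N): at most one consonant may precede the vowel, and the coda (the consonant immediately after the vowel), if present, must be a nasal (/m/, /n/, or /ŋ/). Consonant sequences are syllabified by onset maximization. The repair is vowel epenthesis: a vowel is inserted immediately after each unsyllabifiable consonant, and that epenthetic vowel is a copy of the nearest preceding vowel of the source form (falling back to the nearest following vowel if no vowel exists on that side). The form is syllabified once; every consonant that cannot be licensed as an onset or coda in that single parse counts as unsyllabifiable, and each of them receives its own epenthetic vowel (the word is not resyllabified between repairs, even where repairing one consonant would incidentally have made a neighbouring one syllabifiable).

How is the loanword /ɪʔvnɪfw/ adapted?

ɪʔɪvɪnɪfɪwɪ

Under (C)V(N), the unsyllabifiable consonants are /ʔ/, /v/, /f/, /w/ (only a nasal (/m/, /n/, or /ŋ/) is licensed in coda position; onsets are limited to one consonant).
Epenthesis after each stranded consonant: /ʔ/ → /ʔɪ/, /v/ → /vɪ/, /f/ → /fɪ/, /w/ → /wɪ/.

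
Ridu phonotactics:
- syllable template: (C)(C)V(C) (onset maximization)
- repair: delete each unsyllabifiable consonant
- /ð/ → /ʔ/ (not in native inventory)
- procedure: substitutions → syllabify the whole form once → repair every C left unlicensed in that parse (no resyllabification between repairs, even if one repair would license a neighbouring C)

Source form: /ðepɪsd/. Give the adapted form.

Substitution: /ð/ → /ʔ/, giving /ʔepɪsd/.
The consonants /d/ cannot be parsed into a legal (C)(C)V(C) syllable (at most one coda consonant is licensed; onsets may contain at most 2 consonants).
Deleting the stranded consonants removes /d/.

ʔepɪs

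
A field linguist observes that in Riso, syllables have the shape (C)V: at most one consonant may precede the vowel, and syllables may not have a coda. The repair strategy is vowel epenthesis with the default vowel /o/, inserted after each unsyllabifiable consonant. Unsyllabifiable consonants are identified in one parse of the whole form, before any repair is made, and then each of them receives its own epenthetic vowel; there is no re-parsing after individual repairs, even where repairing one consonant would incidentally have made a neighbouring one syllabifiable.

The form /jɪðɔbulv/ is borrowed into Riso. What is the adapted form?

jɪðɔbulovo

The consonants /l/, /v/ cannot be parsed into a legal (C)V syllable (no codas are permitted; onsets are limited to one consonant).
Inserting the epenthetic vowel yields /l/ → /lo/, /v/ → /vo/.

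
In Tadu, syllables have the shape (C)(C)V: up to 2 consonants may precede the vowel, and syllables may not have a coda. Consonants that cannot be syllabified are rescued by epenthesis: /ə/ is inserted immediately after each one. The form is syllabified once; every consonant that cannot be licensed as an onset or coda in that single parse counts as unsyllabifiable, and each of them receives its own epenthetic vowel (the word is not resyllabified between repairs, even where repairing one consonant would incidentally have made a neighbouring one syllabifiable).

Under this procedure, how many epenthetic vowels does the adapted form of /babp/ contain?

2

The unsyllabifiable consonants are /b/, /p/; each receives one epenthetic vowel.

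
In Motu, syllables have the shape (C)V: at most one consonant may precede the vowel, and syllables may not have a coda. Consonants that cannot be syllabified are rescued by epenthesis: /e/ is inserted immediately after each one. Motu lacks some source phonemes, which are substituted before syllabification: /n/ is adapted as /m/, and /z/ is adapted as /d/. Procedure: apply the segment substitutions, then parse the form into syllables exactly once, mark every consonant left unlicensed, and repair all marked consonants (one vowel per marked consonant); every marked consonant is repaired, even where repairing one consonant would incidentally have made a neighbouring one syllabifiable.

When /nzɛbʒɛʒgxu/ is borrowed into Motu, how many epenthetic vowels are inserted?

4

After substitution the input is /mdɛbʒɛʒgxu/.
The unsyllabifiable consonants are /m/, /b/, /ʒ/, /g/; each receives one epenthetic vowel.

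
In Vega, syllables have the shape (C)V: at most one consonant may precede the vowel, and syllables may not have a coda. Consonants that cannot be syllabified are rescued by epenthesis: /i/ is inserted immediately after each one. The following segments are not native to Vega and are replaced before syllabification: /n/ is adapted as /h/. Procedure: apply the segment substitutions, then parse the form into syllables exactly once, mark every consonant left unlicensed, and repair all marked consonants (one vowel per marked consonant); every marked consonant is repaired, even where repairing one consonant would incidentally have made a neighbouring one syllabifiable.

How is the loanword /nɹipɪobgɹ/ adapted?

Substitution: /n/ → /h/, giving /hɹipɪobgɹ/.
Under (C)V, the unsyllabifiable consonants are /h/, /b/, /g/, /ɹ/ (no codas are permitted; onsets are limited to one consonant).
Epenthesis after each stranded consonant: /h/ → /hi/, /b/ → /bi/, /g/ → /gi/, /ɹ/ → /ɹi/.

hiɹipɪobigiɹi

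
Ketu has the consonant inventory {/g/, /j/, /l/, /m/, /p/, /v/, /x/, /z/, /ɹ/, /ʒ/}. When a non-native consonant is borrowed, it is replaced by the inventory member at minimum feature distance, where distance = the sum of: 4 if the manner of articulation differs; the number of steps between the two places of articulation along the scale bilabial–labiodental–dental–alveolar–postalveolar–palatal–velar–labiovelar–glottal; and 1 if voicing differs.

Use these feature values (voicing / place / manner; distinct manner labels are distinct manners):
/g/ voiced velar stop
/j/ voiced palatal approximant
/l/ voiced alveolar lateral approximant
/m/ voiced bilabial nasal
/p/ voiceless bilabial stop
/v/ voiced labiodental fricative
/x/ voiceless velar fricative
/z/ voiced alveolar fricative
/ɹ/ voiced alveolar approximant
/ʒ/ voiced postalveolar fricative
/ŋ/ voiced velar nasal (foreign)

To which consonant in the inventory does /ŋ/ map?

g

/g/ is closest: manner differs (nasal→stop, +4), place distance 0 (velar→velar), same voicing; total 4. Next closest is /j/ at distance 5.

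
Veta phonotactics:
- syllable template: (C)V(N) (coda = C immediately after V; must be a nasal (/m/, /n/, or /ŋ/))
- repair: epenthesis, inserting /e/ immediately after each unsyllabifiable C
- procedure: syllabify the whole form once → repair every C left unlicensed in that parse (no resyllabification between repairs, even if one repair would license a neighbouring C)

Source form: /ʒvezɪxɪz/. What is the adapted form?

Syllabifying with onset maximization leaves /ʒ/, /z/ stranded (only a nasal (/m/, /n/, or /ŋ/) is licensed in coda position; onsets are limited to one consonant).
Epenthesis after each stranded consonant: /ʒ/ → /ʒe/, /z/ → /ze/.

ʒevezɪxɪze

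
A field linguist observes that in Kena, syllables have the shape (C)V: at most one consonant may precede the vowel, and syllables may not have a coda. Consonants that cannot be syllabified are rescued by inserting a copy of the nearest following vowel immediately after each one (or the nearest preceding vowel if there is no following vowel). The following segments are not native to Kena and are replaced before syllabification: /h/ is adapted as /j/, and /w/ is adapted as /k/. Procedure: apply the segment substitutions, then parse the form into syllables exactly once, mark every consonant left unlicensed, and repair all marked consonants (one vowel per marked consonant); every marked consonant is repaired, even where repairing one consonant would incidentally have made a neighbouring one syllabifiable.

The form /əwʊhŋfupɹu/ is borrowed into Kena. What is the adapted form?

Substitution: /w/ → /k/, /h/ → /j/, giving /əkʊjŋfupɹu/.
Syllabifying with onset maximization leaves /j/, /ŋ/, /p/ stranded (no codas are permitted; onsets are limited to one consonant).
Inserting the epenthetic vowel yields /j/ → /ju/, /ŋ/ → /ŋu/, /p/ → /pu/.

əkʊjuŋufupuɹu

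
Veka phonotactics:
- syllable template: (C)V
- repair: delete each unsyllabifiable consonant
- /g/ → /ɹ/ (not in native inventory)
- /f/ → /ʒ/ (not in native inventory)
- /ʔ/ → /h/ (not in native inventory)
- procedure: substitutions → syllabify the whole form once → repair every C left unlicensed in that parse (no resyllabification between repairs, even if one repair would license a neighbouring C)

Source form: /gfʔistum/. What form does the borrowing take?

hitu

Substitution: /g/ → /ɹ/, /f/ → /ʒ/, /ʔ/ → /h/, giving /ɹʒhistum/.
Syllabifying with onset maximization leaves /ɹ/, /ʒ/, /s/, /m/ stranded (no codas are permitted; onsets are limited to one consonant).
Deletion applies to /ɹ/, /ʒ/, /s/, /m/.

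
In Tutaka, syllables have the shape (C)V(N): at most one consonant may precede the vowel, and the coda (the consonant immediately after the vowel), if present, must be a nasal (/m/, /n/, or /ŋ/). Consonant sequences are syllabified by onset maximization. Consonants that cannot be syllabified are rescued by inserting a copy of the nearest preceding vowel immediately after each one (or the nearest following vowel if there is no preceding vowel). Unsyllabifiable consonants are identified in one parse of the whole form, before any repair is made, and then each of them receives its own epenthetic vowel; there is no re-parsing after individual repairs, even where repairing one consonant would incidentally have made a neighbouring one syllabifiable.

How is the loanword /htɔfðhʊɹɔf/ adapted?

Under (C)V(N), the unsyllabifiable consonants are /h/, /f/, /ð/, /f/ (only a nasal (/m/, /n/, or /ŋ/) is licensed in coda position; onsets are limited to one consonant).
Epenthesis after each stranded consonant: /h/ → /hɔ/, /f/ → /fɔ/, /ð/ → /ðɔ/, /f/ → /fɔ/.

hɔtɔfɔðɔhʊɹɔfɔ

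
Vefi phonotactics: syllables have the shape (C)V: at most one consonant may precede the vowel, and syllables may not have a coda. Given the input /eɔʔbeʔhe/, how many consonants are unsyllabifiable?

2

Syllabifying with onset maximization leaves /ʔ/, /ʔ/ stranded (no codas are permitted; onsets are limited to one consonant).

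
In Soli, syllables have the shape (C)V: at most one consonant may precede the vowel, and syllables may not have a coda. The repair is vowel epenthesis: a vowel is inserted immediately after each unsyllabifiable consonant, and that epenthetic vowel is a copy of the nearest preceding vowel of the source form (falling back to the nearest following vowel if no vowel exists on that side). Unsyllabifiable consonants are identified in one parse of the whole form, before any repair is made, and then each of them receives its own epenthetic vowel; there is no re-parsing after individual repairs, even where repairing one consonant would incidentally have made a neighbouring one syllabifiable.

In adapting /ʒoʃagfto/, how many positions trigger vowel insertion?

2

The unsyllabifiable consonants are /g/, /f/; each receives one epenthetic vowel.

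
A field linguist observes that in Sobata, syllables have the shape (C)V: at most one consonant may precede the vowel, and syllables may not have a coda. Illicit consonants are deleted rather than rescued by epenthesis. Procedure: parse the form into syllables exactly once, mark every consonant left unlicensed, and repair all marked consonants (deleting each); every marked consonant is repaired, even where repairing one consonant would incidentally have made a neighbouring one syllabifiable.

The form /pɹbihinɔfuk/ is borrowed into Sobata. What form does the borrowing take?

Under (C)V, the unsyllabifiable consonants are /p/, /ɹ/, /k/ (no codas are permitted; onsets are limited to one consonant).
Deleting the stranded consonants removes /p/, /ɹ/, /k/.

bihinɔfu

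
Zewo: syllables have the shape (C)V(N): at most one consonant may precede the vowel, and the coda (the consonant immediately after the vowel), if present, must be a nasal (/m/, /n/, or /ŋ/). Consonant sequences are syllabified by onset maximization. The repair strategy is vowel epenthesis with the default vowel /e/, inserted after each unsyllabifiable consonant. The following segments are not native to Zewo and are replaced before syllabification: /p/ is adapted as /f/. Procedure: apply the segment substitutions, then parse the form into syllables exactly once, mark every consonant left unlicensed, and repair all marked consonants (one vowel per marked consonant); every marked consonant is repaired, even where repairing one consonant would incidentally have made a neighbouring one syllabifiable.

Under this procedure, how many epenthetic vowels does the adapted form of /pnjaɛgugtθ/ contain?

5

After substitution the input is /fnjaɛgugtθ/.
The unsyllabifiable consonants are /f/, /n/, /g/, /t/, /θ/; each receives one epenthetic vowel.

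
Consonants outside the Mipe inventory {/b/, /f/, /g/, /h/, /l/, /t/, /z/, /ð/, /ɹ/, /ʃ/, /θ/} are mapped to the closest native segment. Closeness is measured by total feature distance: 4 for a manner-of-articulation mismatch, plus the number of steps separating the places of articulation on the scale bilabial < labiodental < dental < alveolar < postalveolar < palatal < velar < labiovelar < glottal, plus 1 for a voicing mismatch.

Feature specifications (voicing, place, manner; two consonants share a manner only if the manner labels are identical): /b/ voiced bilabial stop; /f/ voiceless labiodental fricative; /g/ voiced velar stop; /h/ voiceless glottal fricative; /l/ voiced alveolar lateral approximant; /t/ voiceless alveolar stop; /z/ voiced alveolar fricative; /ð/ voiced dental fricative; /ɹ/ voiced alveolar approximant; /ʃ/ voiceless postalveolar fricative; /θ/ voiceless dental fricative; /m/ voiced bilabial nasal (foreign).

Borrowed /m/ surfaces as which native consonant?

b

/b/ is closest: manner differs (nasal→stop, +4), place distance 0 (bilabial→bilabial), same voicing; total 4. Next closest is /f/ at distance 6.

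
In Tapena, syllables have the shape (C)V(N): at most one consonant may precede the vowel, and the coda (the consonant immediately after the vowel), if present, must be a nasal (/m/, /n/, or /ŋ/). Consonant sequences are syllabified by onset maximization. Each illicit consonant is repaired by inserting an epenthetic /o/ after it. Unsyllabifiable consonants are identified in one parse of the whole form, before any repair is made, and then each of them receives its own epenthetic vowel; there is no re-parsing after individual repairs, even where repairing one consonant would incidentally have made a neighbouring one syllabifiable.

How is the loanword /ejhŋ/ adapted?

ejohoŋo

The consonants /j/, /h/, /ŋ/ cannot be parsed into a legal (C)V(N) syllable (only a nasal (/m/, /n/, or /ŋ/) is licensed in coda position; onsets are limited to one consonant).
Epenthesis after each stranded consonant: /j/ → /jo/, /h/ → /ho/, /ŋ/ → /ŋo/.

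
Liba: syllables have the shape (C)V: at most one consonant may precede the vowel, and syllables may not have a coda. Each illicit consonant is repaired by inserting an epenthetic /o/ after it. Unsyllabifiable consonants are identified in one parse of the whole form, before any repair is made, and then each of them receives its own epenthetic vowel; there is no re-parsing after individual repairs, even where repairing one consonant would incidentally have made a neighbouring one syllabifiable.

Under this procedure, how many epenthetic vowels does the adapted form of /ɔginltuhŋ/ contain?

4

The unsyllabifiable consonants are /n/, /l/, /h/, /ŋ/; each receives one epenthetic vowel.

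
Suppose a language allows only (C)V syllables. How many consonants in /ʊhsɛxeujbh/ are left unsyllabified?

4

Syllabifying with onset maximization leaves /h/, /j/, /b/, /h/ stranded (no codas are permitted; onsets are limited to one consonant).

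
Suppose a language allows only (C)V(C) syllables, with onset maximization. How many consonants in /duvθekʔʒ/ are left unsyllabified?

The consonants /ʔ/, /ʒ/ cannot be parsed into a legal (C)V(C) syllable (at most one coda consonant is licensed; onsets are limited to one consonant).

2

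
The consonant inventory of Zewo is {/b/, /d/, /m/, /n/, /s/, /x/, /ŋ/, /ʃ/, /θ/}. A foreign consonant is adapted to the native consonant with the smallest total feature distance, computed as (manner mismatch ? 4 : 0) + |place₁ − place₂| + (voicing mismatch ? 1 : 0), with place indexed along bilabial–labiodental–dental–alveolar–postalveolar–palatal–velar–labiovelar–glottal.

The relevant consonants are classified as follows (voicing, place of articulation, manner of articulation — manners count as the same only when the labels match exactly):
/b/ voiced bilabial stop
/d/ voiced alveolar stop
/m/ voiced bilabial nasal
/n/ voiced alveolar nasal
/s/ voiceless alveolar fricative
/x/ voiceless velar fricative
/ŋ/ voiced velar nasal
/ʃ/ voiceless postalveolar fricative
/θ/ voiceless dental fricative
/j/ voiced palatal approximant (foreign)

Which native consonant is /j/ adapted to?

/ŋ/ is closest: manner differs (approximant→nasal, +4), place distance 1 (palatal→velar), same voicing; total 5. Next closest is /d/ at distance 6.

ŋ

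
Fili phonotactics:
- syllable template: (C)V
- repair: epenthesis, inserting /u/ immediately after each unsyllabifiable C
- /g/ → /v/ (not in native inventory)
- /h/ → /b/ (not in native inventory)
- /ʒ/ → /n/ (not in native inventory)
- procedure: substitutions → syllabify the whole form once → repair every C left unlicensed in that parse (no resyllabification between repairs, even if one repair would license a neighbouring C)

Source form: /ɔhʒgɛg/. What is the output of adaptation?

Substitution: /h/ → /b/, /ʒ/ → /n/, /g/ → /v/, giving /ɔbnvɛv/.
Under (C)V, the unsyllabifiable consonants are /b/, /n/, /v/ (no codas are permitted; onsets are limited to one consonant).
Each unlicensed consonant becomes the onset of a new syllable: /b/ → /bu/, /n/ → /nu/, /v/ → /vu/.

ɔbunuvɛvu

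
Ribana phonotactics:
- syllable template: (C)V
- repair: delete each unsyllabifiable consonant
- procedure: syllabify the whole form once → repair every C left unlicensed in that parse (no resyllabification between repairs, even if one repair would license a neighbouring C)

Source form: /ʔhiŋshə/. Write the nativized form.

hihə

Under (C)V, the unsyllabifiable consonants are /ʔ/, /ŋ/, /s/ (no codas are permitted; onsets are limited to one consonant).
Deletion applies to /ʔ/, /ŋ/, /s/.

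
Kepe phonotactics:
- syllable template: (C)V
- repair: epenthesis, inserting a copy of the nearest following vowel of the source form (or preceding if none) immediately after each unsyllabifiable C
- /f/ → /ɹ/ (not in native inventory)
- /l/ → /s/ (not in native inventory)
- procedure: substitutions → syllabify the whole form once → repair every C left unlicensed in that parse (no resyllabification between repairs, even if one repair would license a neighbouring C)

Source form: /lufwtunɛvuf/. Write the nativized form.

suɹuwutunɛvuɹu

Substitution: /l/ → /s/, /f/ → /ɹ/, giving /suɹwtunɛvuɹ/.
Syllabifying with onset maximization leaves /ɹ/, /w/, /ɹ/ stranded (no codas are permitted; onsets are limited to one consonant).
Inserting the epenthetic vowel yields /ɹ/ → /ɹu/, /w/ → /wu/, /ɹ/ → /ɹu/.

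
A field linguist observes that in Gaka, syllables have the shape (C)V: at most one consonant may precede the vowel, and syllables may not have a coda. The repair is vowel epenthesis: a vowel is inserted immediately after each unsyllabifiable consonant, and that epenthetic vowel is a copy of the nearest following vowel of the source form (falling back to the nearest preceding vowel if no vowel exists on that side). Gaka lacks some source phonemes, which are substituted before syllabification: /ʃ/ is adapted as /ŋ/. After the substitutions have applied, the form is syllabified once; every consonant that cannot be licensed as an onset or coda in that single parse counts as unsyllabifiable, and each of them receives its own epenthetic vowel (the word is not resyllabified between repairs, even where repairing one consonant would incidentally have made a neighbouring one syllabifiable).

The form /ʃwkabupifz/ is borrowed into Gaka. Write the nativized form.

ŋawakabupifizi

Substitution: /ʃ/ → /ŋ/, giving /ŋwkabupifz/.
The consonants /ŋ/, /w/, /f/, /z/ cannot be parsed into a legal (C)V syllable (no codas are permitted; onsets are limited to one consonant).
Inserting the epenthetic vowel yields /ŋ/ → /ŋa/, /w/ → /wa/, /f/ → /fi/, /z/ → /zi/.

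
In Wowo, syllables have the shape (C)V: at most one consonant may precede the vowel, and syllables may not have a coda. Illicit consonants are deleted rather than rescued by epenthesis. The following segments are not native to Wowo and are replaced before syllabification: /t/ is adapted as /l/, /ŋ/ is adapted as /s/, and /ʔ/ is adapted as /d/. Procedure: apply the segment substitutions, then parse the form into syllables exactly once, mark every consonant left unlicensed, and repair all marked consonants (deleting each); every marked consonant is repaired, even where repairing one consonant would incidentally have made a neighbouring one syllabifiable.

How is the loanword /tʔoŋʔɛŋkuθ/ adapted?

dodɛku

Substitution: /t/ → /l/, /ʔ/ → /d/, /ŋ/ → /s/, giving /ldosdɛskuθ/.
Under (C)V, the unsyllabifiable consonants are /l/, /s/, /s/, /θ/ (no codas are permitted; onsets are limited to one consonant).
Deletion applies to /l/, /s/, /s/, /θ/.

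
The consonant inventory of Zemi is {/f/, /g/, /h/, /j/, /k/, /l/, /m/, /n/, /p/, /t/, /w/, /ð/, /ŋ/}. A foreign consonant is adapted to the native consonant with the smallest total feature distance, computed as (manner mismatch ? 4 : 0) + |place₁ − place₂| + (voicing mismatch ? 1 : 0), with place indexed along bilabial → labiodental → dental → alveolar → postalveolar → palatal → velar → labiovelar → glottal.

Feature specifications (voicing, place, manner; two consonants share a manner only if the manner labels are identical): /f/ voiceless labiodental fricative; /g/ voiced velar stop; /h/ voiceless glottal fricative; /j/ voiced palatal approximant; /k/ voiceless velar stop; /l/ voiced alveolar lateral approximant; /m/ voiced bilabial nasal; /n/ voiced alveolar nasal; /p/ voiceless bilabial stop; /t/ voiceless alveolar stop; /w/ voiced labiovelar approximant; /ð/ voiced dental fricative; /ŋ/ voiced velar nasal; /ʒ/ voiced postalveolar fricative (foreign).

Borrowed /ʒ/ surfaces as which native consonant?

/ð/ is closest: same manner (fricative), place distance 2 (postalveolar→dental), same voicing; total 2. Next closest is /f/ at distance 4.

ð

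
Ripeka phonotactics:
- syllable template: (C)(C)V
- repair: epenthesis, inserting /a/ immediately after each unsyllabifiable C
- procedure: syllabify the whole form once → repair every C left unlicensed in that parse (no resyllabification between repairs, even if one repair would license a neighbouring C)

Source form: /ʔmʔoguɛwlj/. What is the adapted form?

ʔamʔoguɛwalaja

Syllabifying with onset maximization leaves /ʔ/, /w/, /l/, /j/ stranded (no codas are permitted; onsets may contain at most 2 consonants).
Each unlicensed consonant becomes the onset of a new syllable: /ʔ/ → /ʔa/, /w/ → /wa/, /l/ → /la/, /j/ → /ja/.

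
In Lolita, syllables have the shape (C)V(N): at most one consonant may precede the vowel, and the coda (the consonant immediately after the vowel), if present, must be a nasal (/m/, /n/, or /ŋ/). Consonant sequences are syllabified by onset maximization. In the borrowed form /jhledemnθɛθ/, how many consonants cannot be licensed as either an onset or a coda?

Under (C)V(N), the unsyllabifiable consonants are /j/, /h/, /n/, /θ/ (only a nasal (/m/, /n/, or /ŋ/) is licensed in coda position; onsets are limited to one consonant).

4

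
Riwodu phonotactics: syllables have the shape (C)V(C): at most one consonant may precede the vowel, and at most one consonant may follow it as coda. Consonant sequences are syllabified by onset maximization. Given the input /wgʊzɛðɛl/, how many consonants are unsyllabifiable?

Syllabifying with onset maximization leaves /w/ stranded (at most one coda consonant is licensed; onsets are limited to one consonant).

1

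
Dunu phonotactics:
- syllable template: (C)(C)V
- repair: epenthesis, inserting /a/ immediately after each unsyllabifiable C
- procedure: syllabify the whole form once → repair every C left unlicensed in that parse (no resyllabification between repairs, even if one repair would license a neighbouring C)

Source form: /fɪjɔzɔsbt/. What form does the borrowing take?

The consonants /s/, /b/, /t/ cannot be parsed into a legal (C)(C)V syllable (no codas are permitted; onsets may contain at most 2 consonants).
Epenthesis after each stranded consonant: /s/ → /sa/, /b/ → /ba/, /t/ → /ta/.

fɪjɔzɔsabata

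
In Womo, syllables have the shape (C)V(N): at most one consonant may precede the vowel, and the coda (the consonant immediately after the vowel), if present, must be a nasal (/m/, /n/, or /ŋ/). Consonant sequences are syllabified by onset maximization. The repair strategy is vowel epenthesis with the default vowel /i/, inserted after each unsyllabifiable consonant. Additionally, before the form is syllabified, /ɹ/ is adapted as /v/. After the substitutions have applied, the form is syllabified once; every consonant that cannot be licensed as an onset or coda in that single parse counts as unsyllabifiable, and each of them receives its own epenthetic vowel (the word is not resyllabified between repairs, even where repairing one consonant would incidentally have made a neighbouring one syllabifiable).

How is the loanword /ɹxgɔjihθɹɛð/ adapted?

vixigɔjihiθivɛði

Substitution: /ɹ/ → /v/, giving /vxgɔjihθvɛð/.
Syllabifying with onset maximization leaves /v/, /x/, /h/, /θ/, /ð/ stranded (only a nasal (/m/, /n/, or /ŋ/) is licensed in coda position; onsets are limited to one consonant).
Epenthesis after each stranded consonant: /v/ → /vi/, /x/ → /xi/, /h/ → /hi/, /θ/ → /θi/, /ð/ → /ði/.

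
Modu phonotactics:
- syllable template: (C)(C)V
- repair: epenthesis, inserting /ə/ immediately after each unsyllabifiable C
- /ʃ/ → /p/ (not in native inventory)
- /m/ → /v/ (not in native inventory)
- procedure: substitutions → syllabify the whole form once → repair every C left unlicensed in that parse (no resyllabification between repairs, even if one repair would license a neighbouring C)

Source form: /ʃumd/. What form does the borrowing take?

Substitution: /ʃ/ → /p/, /m/ → /v/, giving /puvd/.
Under (C)(C)V, the unsyllabifiable consonants are /v/, /d/ (no codas are permitted; onsets may contain at most 2 consonants).
Epenthesis after each stranded consonant: /v/ → /və/, /d/ → /də/.

puvədə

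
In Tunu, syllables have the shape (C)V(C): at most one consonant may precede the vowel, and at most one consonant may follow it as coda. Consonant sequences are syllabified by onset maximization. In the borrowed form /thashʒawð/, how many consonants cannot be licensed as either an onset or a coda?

Syllabifying with onset maximization leaves /t/, /h/, /ð/ stranded (at most one coda consonant is licensed; onsets are limited to one consonant).

3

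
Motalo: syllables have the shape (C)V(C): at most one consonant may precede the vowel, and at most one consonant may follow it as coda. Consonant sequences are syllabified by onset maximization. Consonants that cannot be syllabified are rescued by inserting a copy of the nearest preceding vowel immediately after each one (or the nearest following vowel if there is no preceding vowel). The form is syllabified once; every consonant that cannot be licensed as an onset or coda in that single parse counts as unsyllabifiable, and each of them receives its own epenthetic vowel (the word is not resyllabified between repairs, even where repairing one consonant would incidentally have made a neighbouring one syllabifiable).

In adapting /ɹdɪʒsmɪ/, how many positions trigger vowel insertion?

The unsyllabifiable consonants are /ɹ/, /s/; each receives one epenthetic vowel.

2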